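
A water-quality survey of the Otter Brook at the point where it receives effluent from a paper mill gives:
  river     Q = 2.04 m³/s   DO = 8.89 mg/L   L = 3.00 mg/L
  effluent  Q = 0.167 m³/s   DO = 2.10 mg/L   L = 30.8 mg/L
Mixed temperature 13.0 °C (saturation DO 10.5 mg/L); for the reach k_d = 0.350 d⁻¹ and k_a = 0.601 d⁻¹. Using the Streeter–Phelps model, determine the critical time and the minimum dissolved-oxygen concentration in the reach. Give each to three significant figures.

t_c ≈ 0.742 d; minimum DO ≈ 8.21 mg/L

Mixed DO = (2.04×8.89 + 0.167×2.10)/(2.04+0.167) = 18.49/2.207 = 8.376 mg/L.
Mixed L₀ = (2.04×3.00 + 0.167×30.8)/(2.207) = 11.26/2.207 = 5.104 mg/L.
Initial deficit D₀ = C_s − DO₀ = 10.5 − 8.376 = 2.124 mg/L.
t_c = (1/0.2510) ln[(0.601/0.350)(1 − 2.124×0.2510/(0.350×5.104))] = 3.984 × ln(1.205) = 0.7419 d.
D_c = (0.350/0.601) × 5.104 × e^(−0.350×0.7419) = 0.5824 × 5.104 × 0.7713 = 2.292 mg/L.
Minimum DO = 10.5 − 2.292 = 8.208 mg/L.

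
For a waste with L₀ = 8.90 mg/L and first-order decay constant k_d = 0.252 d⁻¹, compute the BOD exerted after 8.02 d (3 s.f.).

y_t = L₀(1 − e^(−k_d t)) = 8.90 × (1 − e^(−0.252×8.02))
= 8.90 × (1 − 0.1325) = 8.90 × 0.8675 = 7.721 mg/L.

y ≈ 7.72 mg/L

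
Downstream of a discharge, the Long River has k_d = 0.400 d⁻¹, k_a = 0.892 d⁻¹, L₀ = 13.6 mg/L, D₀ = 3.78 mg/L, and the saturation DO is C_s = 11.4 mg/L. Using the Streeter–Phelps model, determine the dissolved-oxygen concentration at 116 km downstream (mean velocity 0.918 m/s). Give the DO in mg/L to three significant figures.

DO ≈ 7.21 mg/L

Travel time t = x/v = 116 km / (0.918 m/s) = 116000 m / 0.918 m/s = 126400 s = 1.463 d.
k_d L₀/(k_a−k_d) = 0.400×13.6/(0.892−0.400) = 5.440/0.4920 = 11.06 mg/L.
e^(−k_d t) = e^(−0.400×1.463) = 0.5571; e^(−k_a t) = e^(−0.892×1.463) = 0.2713.
D = 11.06 × (0.5571 − 0.2713) + 3.78 × 0.2713 = 3.160 + 1.025 = 4.186 mg/L.
DO = C_s − D = 11.4 − 4.186 = 7.214 mg/L.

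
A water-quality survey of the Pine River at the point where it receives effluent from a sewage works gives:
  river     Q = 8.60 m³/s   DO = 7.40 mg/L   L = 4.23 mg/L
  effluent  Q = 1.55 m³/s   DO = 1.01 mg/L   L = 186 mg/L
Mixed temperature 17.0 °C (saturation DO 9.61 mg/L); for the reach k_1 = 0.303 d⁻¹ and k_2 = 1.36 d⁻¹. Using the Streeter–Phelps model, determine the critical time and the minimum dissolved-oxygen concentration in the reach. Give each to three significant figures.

t_c ≈ 1.02 d; minimum DO ≈ 4.37 mg/L

Mixed DO = (8.60×7.40 + 1.55×1.01)/(8.60+1.55) = 65.21/10.15 = 6.424 mg/L.
Mixed L₀ = (8.60×4.23 + 1.55×186)/(10.15) = 324.7/10.15 = 31.99 mg/L.
Initial deficit D₀ = C_s − DO₀ = 9.61 − 6.424 = 3.186 mg/L.
t_c = (1/1.057) ln[(1.36/0.303)(1 − 3.186×1.057/(0.303×31.99))] = 0.9461 × ln(2.929) = 1.017 d.
D_c = (0.303/1.36) × 31.99 × e^(−0.303×1.017) = 0.2228 × 31.99 × 0.7349 = 5.237 mg/L.
Minimum DO = 9.61 − 5.237 = 4.373 mg/L.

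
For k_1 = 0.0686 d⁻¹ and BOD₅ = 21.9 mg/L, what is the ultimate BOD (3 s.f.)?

L₀ ≈ 75.4 mg/L

BOD₅ = L₀(1 − e^(−5k_1)) ⇒ L₀ = BOD₅ / (1 − e^(−5×0.0686))
= 21.9 / (1 − 0.7096) = 21.9 / 0.2904 = 75.42 mg/L.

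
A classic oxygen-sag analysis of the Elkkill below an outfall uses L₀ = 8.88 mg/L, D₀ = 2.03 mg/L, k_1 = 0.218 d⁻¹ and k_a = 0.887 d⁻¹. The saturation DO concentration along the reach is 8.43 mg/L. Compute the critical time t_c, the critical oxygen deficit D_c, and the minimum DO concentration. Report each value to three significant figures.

t_c ≈ 0.290 d; D_c ≈ 2.05 mg/L; min DO ≈ 6.38 mg/L

t_c = [1/(k_a−k_1)] ln[(k_a/k_1)(1 − D₀(k_a−k_1)/(k_1 L₀))]
= [1/(0.887−0.218)] ln[(0.887/0.218)(1 − 2.03×0.6690/(0.218×8.88))]
= (1/0.6690) ln[4.069 × 0.2985] = 1.495 × ln(1.214) = 1.495 × 0.1942 = 0.2903 d.
L(t_c) = L₀ e^(−k_1 t_c) = 8.88 × 0.9387 = 8.335 mg/L, and at the critical point k_a D_c = k_1 L, so D_c = (0.218/0.887) × 8.335 = 2.049 mg/L.
Minimum DO = C_s − D_c = 8.43 − 2.049 = 6.381 mg/L.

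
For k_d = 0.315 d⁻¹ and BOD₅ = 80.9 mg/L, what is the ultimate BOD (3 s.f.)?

L₀ ≈ 102 mg/L

BOD₅ = L₀(1 − e^(−5k_d)) ⇒ L₀ = BOD₅ / (1 − e^(−5×0.315))
= 80.9 / (1 − 0.2070) = 80.9 / 0.7930 = 102.0 mg/L.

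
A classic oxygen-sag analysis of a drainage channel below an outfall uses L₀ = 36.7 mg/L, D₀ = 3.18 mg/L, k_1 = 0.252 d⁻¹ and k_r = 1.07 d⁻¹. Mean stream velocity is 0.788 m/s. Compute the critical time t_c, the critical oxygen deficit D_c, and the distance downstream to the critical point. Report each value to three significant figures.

t_c ≈ 1.36 d; D_c ≈ 6.13 mg/L; x_c ≈ 92.9 km

t_c = [1/(k_r−k_1)] ln[(k_r/k_1)(1 − D₀(k_r−k_1)/(k_1 L₀))]
= [1/(1.07−0.252)] ln[(1.07/0.252)(1 − 3.18×0.8180/(0.252×36.7))]
= (1/0.8180) ln[4.246 × 0.7187] = 1.222 × ln(3.052) = 1.222 × 1.116 = 1.364 d.
D_c = (k_1/k_r) L₀ e^(−k_1 t_c) = (0.252/1.07) × 36.7 × e^(−0.252×1.364) = 0.2355 × 36.7 × 0.7091 = 6.129 mg/L.
x_c = v t_c = 0.788 m/s × 1.364 d × 86400 s/d = 92860 m ≈ 92.9 km.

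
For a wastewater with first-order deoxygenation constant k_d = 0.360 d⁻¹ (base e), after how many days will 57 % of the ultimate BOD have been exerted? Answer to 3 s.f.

y/L₀ = 1 − e^(−k_d t) = 0.57 ⇒ e^(−k_d t) = 0.430
t = −ln(0.430) / 0.360 = 0.8440 / 0.360 = 2.344 d.

t ≈ 2.34 d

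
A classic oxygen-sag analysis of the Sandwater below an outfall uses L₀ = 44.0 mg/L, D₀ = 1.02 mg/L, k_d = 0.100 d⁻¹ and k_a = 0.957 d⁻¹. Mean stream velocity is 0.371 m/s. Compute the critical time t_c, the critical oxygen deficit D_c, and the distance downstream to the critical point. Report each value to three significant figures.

t_c ≈ 2.38 d; D_c ≈ 3.62 mg/L; x_c ≈ 76.2 km

With k_a/k_d = 9.570 and 1 − D₀(k_a−k_d)/(k_d L₀) = 0.8013,
t_c = ln(9.570 × 0.8013) / (0.957 − 0.100) = ln(7.669) / 0.8570 = 2.037/0.8570 = 2.377 d.
D_c = (k_d/k_a) L₀ e^(−k_d t_c) = (0.100/0.957) × 44.0 × e^(−0.100×2.377) = 0.1045 × 44.0 × 0.7884 = 3.625 mg/L.
x_c = v t_c = 0.371 m/s × 2.377 d × 86400 s/d = 76200 m ≈ 76.2 km.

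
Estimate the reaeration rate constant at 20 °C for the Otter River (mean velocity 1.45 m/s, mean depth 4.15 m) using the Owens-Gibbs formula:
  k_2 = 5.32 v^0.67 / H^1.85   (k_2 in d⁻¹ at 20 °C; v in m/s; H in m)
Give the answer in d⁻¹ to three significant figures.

k_2 = 5.32 × 1.45^0.67 / 4.15^1.85 = 5.32 × 1.283 / 13.91 = 0.4905 d⁻¹.

k_2 ≈ 0.491 d⁻¹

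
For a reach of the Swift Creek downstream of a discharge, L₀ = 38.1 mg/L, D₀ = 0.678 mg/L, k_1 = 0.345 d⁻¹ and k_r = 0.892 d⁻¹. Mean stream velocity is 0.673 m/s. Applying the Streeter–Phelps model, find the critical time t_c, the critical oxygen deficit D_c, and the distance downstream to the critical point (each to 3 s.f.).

t_c ≈ 1.68 d; D_c ≈ 8.24 mg/L; x_c ≈ 97.9 km

At the critical point dD/dt = 0, so k_1 L₀ e^(−k_1 t) = k_r D. Substituting D(t) from the Streeter–Phelps equation and solving for t gives
t_c = ln[(k_r/k_1)(1 − D₀(k_r−k_1)/(k_1 L₀))] / (k_r−k_1).
Here k_r−k_1 = 0.5470 d⁻¹ and 1 − D₀(k_r−k_1)/(k_1 L₀) = 1 − 0.678×0.5470/(0.345×38.1) = 0.9718, so
t_c = ln(2.586 × 0.9718) / 0.5470 = 0.9213 / 0.5470 = 1.684 d.
L(t_c) = L₀ e^(−k_1 t_c) = 38.1 × 0.5593 = 21.31 mg/L, and at the critical point k_r D_c = k_1 L, so D_c = (0.345/0.892) × 21.31 = 8.242 mg/L.
x_c = v t_c = 0.673 m/s × 1.684 d × 86400 s/d = 97940 m ≈ 97.9 km.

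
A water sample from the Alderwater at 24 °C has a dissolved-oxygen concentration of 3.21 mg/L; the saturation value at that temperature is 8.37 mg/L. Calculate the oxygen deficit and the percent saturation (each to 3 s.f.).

D = C_s − C = 8.37 − 3.21 = 5.16 mg/L.
% saturation = 3.21/8.37 × 100 = 38.4 %.

D ≈ 5.16 mg/L; 38.4 % saturation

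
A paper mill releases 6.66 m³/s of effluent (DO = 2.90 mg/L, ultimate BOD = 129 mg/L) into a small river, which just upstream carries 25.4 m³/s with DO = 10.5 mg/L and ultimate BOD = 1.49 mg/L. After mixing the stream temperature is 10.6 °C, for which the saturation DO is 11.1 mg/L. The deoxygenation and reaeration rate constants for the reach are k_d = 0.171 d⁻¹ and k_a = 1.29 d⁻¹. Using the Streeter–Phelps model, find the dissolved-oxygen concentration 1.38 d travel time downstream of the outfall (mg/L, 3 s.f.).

DO ≈ 8.08 mg/L

Mixed DO = (25.4×10.5 + 6.66×2.90)/(25.4+6.66) = 286.0/32.06 = 8.921 mg/L.
Mixed L₀ = (25.4×1.49 + 6.66×129)/(32.06) = 897.0/32.06 = 27.98 mg/L.
Initial deficit D₀ = C_s − DO₀ = 11.1 − 8.921 = 2.179 mg/L.
D(1.38) = [0.171×27.98/(1.29−0.171)](e^(−0.171×1.38) − e^(−1.29×1.38)) + 2.179 e^(−1.29×1.38)
= 4.276 × (0.7898 − 0.1686) + 2.179 × 0.1686 = 3.023 mg/L.
DO = 11.1 − 3.023 = 8.077 mg/L.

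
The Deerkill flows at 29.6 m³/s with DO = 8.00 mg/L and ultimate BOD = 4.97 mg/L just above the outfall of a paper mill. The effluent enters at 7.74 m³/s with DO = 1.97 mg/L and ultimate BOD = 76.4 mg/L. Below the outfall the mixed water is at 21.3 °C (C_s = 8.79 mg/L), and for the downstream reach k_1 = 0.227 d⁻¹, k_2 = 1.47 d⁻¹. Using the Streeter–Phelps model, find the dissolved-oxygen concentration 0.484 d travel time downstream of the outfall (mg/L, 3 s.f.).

DO ≈ 6.33 mg/L

Mixed DO = (29.6×8.00 + 7.74×1.97)/(29.6+7.74) = 252.0/37.34 = 6.750 mg/L.
Mixed L₀ = (29.6×4.97 + 7.74×76.4)/(37.34) = 738.4/37.34 = 19.78 mg/L.
Initial deficit D₀ = C_s − DO₀ = 8.79 − 6.750 = 2.040 mg/L.
D(0.484) = [0.227×19.78/(1.47−0.227)](e^(−0.227×0.484) − e^(−1.47×0.484)) + 2.040 e^(−1.47×0.484)
= 3.612 × (0.8960 − 0.4909) + 2.040 × 0.4909 = 2.464 mg/L.
DO = 8.79 − 2.464 = 6.326 mg/L.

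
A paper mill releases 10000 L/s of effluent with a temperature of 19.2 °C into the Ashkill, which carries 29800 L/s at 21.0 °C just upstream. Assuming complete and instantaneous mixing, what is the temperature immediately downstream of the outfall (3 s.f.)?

Flow-weighted mixing: C = (Q_r C_r + Q_w C_w)/(Q_r + Q_w)
= (29800×21.0 + 10000×19.2)/(29800 + 10000) = 817800/39800 = 20.55 °C.

20.5 °C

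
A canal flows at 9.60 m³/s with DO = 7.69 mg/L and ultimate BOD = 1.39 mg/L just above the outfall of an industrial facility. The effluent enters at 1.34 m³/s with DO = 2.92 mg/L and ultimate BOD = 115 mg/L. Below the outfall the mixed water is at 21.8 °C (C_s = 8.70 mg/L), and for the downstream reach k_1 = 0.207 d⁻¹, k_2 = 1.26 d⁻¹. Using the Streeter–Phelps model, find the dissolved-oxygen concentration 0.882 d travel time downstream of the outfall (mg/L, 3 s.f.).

Mixed DO = (9.60×7.69 + 1.34×2.92)/(9.60+1.34) = 77.74/10.94 = 7.106 mg/L.
Mixed L₀ = (9.60×1.39 + 1.34×115)/(10.94) = 167.4/10.94 = 15.31 mg/L.
Initial deficit D₀ = C_s − DO₀ = 8.70 − 7.106 = 1.594 mg/L.
D(0.882) = [0.207×15.31/(1.26−0.207)](e^(−0.207×0.882) − e^(−1.26×0.882)) + 1.594 e^(−1.26×0.882)
= 3.009 × (0.8331 − 0.3291) + 1.594 × 0.3291 = 2.041 mg/L.
DO = 8.70 − 2.041 = 6.659 mg/L.

DO ≈ 6.66 mg/L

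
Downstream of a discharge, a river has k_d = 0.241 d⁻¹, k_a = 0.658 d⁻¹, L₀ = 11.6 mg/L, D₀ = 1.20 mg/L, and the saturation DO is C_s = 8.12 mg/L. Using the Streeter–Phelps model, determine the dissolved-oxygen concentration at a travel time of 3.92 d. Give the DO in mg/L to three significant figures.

k_d L₀/(k_a−k_d) = 0.241×11.6/(0.658−0.241) = 2.796/0.4170 = 6.704 mg/L.
e^(−k_d t) = e^(−0.241×3.920) = 0.3888; e^(−k_a t) = e^(−0.658×3.920) = 0.07582.
D = 6.704 × (0.3888 − 0.07582) + 1.20 × 0.07582 = 2.098 + 0.09099 = 2.189 mg/L.
DO = C_s − D = 8.12 − 2.189 = 5.931 mg/L.

DO ≈ 5.93 mg/L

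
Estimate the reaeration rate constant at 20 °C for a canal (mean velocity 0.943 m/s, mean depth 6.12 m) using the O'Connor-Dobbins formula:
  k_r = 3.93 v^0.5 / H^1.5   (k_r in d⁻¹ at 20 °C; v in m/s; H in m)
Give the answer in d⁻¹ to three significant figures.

k_r = 3.93 × 0.943^0.5 / 6.12^1.5 = 3.93 × 0.9711 / 15.14 = 0.2521 d⁻¹.

k_r ≈ 0.252 d⁻¹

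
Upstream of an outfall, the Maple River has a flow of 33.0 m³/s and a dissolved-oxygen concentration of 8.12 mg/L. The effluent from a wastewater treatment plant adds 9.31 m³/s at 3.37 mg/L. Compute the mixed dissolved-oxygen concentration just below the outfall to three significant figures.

7.07 mg/L

Flow-weighted mixing: C = (Q_r C_r + Q_w C_w)/(Q_r + Q_w)
= (33.0×8.12 + 9.31×3.37)/(33.0 + 9.31) = 299.3/42.31 = 7.075 mg/L.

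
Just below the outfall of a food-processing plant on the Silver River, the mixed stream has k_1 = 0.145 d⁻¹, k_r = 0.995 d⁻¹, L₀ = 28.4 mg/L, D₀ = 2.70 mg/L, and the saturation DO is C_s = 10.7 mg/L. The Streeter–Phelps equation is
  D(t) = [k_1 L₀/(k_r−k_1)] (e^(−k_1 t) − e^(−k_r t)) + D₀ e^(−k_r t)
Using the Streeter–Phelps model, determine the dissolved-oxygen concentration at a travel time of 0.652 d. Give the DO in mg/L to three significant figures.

DO ≈ 7.41 mg/L

k_1 L₀/(k_r−k_1) = 0.145×28.4/(0.995−0.145) = 4.118/0.8500 = 4.845 mg/L.
e^(−k_1 t) = e^(−0.145×0.6520) = 0.9098; e^(−k_r t) = e^(−0.995×0.6520) = 0.5227.
D = 4.845 × (0.9098 − 0.5227) + 2.70 × 0.5227 = 1.875 + 1.411 = 3.287 mg/L.
DO = C_s − D = 10.7 − 3.287 = 7.413 mg/L.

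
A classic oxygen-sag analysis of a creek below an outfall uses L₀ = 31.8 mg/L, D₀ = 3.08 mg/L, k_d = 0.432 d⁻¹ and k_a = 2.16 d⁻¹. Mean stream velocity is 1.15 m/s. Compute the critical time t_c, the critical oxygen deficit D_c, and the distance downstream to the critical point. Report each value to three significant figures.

t_c = [1/(k_a−k_d)] ln[(k_a/k_d)(1 − D₀(k_a−k_d)/(k_d L₀))]
= [1/(2.16−0.432)] ln[(2.16/0.432)(1 − 3.08×1.728/(0.432×31.8))]
= (1/1.728) ln[5.000 × 0.6126] = 0.5787 × ln(3.063) = 0.5787 × 1.119 = 0.6478 d.
L(t_c) = L₀ e^(−k_d t_c) = 31.8 × 0.7559 = 24.04 mg/L, and at the critical point k_a D_c = k_d L, so D_c = (0.432/2.16) × 24.04 = 4.808 mg/L.
x_c = v t_c = 1.15 m/s × 0.6478 d × 86400 s/d = 64360 m ≈ 64.4 km.

t_c ≈ 0.648 d; D_c ≈ 4.81 mg/L; x_c ≈ 64.4 km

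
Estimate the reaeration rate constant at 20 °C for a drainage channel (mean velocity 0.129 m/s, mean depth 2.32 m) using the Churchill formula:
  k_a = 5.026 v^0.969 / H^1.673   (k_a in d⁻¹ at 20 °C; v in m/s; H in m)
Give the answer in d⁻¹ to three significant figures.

k_a = 5.026 × 0.129^0.969 / 2.32^1.673 = 5.026 × 0.1375 / 4.088 = 0.1690 d⁻¹.

k_a ≈ 0.169 d⁻¹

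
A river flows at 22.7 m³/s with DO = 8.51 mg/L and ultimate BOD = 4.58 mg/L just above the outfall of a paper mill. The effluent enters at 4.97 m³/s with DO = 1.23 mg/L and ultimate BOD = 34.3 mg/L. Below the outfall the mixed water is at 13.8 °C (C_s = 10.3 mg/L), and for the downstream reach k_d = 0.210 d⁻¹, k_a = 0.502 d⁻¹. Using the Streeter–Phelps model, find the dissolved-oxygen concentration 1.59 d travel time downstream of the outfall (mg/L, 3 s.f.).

Mixed DO = (22.7×8.51 + 4.97×1.23)/(22.7+4.97) = 199.3/27.67 = 7.202 mg/L.
Mixed L₀ = (22.7×4.58 + 4.97×34.3)/(27.67) = 274.4/27.67 = 9.918 mg/L.
Initial deficit D₀ = C_s − DO₀ = 10.3 − 7.202 = 3.098 mg/L.
D(1.59) = [0.210×9.918/(0.502−0.210)](e^(−0.210×1.59) − e^(−0.502×1.59)) + 3.098 e^(−0.502×1.59)
= 7.133 × (0.7161 − 0.4501) + 3.098 × 0.4501 = 3.292 mg/L.
DO = 10.3 − 3.292 = 7.008 mg/L.

DO ≈ 7.01 mg/L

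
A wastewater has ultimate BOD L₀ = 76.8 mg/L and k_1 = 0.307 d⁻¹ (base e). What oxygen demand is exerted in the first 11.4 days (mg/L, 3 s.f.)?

y ≈ 74.5 mg/L

y_t = L₀(1 − e^(−k_1 t)) = 76.8 × (1 − e^(−0.307×11.4))
= 76.8 × (1 − 0.03020) = 76.8 × 0.9698 = 74.48 mg/L.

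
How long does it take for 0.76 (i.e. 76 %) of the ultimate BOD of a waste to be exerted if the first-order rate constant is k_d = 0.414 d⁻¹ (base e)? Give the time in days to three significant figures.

y/L₀ = 1 − e^(−k_d t) = 0.76 ⇒ e^(−k_d t) = 0.240
t = −ln(0.240) / 0.414 = 1.427 / 0.414 = 3.447 d.

t ≈ 3.45 d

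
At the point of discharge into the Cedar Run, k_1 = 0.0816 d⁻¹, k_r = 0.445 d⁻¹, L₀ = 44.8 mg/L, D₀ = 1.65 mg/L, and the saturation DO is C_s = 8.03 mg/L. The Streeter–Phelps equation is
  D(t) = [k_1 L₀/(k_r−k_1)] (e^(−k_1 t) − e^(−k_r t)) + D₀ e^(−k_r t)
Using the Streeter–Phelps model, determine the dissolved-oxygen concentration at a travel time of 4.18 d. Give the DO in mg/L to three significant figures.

DO ≈ 2.19 mg/L

k_1 L₀/(k_r−k_1) = 0.0816×44.8/(0.445−0.0816) = 3.656/0.3634 = 10.06 mg/L.
e^(−k_1 t) = e^(−0.0816×4.180) = 0.7110; e^(−k_r t) = e^(−0.445×4.180) = 0.1557.
D = 10.06 × (0.7110 − 0.1557) + 1.65 × 0.1557 = 5.587 + 0.2568 = 5.843 mg/L.
DO = C_s − D = 8.03 − 5.843 = 2.187 mg/L.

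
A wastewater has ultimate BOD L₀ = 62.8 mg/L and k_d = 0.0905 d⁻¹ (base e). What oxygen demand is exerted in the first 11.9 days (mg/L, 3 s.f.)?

y ≈ 41.4 mg/L

y_t = L₀(1 − e^(−k_d t)) = 62.8 × (1 − e^(−0.0905×11.9))
= 62.8 × (1 − 0.3406) = 62.8 × 0.6594 = 41.41 mg/L.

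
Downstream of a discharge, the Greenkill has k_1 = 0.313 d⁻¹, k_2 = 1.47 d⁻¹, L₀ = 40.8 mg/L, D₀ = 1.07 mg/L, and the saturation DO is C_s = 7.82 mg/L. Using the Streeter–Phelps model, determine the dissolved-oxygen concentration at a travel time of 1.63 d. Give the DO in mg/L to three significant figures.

k_1 L₀/(k_2−k_1) = 0.313×40.8/(1.47−0.313) = 12.77/1.157 = 11.04 mg/L.
e^(−k_1 t) = e^(−0.313×1.630) = 0.6004; e^(−k_2 t) = e^(−1.47×1.630) = 0.09107.
D = 11.04 × (0.6004 − 0.09107) + 1.07 × 0.09107 = 5.622 + 0.09745 = 5.719 mg/L.
DO = C_s − D = 7.82 − 5.719 = 2.101 mg/L.

DO ≈ 2.10 mg/L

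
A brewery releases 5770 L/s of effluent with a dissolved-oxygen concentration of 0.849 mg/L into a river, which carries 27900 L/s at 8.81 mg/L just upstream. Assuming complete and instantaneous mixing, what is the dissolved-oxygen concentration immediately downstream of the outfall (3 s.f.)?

Flow-weighted mixing: C = (Q_r C_r + Q_w C_w)/(Q_r + Q_w)
= (27900×8.81 + 5770×0.849)/(27900 + 5770) = 250700/33670 = 7.446 mg/L.

7.45 mg/L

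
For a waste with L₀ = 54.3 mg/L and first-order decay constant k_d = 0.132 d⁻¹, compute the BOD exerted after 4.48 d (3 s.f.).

y ≈ 24.2 mg/L

y_t = L₀(1 − e^(−k_d t)) = 54.3 × (1 − e^(−0.132×4.48))
= 54.3 × (1 − 0.5536) = 54.3 × 0.4464 = 24.24 mg/L.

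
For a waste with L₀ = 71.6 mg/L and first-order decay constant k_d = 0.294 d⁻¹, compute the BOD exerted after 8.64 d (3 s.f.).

y_t = L₀(1 − e^(−k_d t)) = 71.6 × (1 − e^(−0.294×8.64))
= 71.6 × (1 − 0.07885) = 71.6 × 0.9211 = 65.95 mg/L.

y ≈ 66.0 mg/L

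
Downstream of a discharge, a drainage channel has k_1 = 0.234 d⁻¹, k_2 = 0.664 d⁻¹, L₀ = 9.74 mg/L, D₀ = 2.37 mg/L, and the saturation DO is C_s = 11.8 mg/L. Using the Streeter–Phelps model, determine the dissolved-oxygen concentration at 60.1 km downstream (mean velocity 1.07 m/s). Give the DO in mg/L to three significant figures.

DO ≈ 9.15 mg/L

Travel time t = x/v = 60.1 km / (1.07 m/s) = 60100 m / 1.07 m/s = 56170 s = 0.6501 d.
k_1 L₀/(k_2−k_1) = 0.234×9.74/(0.664−0.234) = 2.279/0.4300 = 5.300 mg/L.
e^(−k_1 t) = e^(−0.234×0.6501) = 0.8589; e^(−k_2 t) = e^(−0.664×0.6501) = 0.6494.
D = 5.300 × (0.8589 − 0.6494) + 2.37 × 0.6494 = 1.110 + 1.539 = 2.649 mg/L.
DO = C_s − D = 11.8 − 2.649 = 9.151 mg/L.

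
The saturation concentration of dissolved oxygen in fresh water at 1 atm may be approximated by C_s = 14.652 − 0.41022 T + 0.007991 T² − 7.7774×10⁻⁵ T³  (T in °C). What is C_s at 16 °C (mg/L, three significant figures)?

C_s = 14.652 − 0.41022×16 + 0.007991×16² − 7.7774×10⁻⁵×16³ = 9.816 mg/L.

C_s ≈ 9.82 mg/L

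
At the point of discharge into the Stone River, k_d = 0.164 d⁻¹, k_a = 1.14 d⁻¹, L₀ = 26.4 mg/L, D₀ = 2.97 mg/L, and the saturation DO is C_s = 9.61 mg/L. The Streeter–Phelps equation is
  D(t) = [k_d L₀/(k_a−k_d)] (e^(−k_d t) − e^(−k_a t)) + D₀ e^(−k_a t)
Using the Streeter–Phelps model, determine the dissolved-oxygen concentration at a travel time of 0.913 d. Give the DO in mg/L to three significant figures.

DO ≈ 6.31 mg/L

k_d L₀/(k_a−k_d) = 0.164×26.4/(1.14−0.164) = 4.330/0.9760 = 4.436 mg/L.
e^(−k_d t) = e^(−0.164×0.9130) = 0.8609; e^(−k_a t) = e^(−1.14×0.9130) = 0.3532.
D = 4.436 × (0.8609 − 0.3532) + 2.97 × 0.3532 = 2.253 + 1.049 = 3.301 mg/L.
DO = C_s − D = 9.61 − 3.301 = 6.309 mg/L.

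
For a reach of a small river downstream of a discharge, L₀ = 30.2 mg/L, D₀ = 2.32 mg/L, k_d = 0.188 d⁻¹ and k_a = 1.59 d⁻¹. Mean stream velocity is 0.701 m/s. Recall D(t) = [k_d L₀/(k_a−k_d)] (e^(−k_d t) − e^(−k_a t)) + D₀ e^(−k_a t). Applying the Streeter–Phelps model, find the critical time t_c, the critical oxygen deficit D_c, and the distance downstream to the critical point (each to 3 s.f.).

At the critical point dD/dt = 0, so k_d L₀ e^(−k_d t) = k_a D. Substituting D(t) from the Streeter–Phelps equation and solving for t gives
t_c = ln[(k_a/k_d)(1 − D₀(k_a−k_d)/(k_d L₀))] / (k_a−k_d).
Here k_a−k_d = 1.402 d⁻¹ and 1 − D₀(k_a−k_d)/(k_d L₀) = 1 − 2.32×1.402/(0.188×30.2) = 0.4271, so
t_c = ln(8.457 × 0.4271) / 1.402 = 1.284 / 1.402 = 0.9161 d.
L(t_c) = L₀ e^(−k_d t_c) = 30.2 × 0.8418 = 25.42 mg/L, and at the critical point k_a D_c = k_d L, so D_c = (0.188/1.59) × 25.42 = 3.006 mg/L.
x_c = v t_c = 0.701 m/s × 0.9161 d × 86400 s/d = 55480 m ≈ 55.5 km.

t_c ≈ 0.916 d; D_c ≈ 3.01 mg/L; x_c ≈ 55.5 km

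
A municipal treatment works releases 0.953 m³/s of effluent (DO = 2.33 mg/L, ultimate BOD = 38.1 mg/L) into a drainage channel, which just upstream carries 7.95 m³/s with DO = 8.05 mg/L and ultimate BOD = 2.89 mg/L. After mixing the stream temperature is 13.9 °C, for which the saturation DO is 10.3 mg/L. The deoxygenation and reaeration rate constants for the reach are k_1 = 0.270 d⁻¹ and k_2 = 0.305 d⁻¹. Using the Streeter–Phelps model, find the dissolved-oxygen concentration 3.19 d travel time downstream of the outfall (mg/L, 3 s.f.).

DO ≈ 6.92 mg/L

Mixed DO = (7.95×8.05 + 0.953×2.33)/(7.95+0.953) = 66.22/8.903 = 7.438 mg/L.
Mixed L₀ = (7.95×2.89 + 0.953×38.1)/(8.903) = 59.28/8.903 = 6.659 mg/L.
Initial deficit D₀ = C_s − DO₀ = 10.3 − 7.438 = 2.862 mg/L.
D(3.19) = [0.270×6.659/(0.305−0.270)](e^(−0.270×3.19) − e^(−0.305×3.19)) + 2.862 e^(−0.305×3.19)
= 51.37 × (0.4226 − 0.3780) + 2.862 × 0.3780 = 3.375 mg/L.
DO = 10.3 − 3.375 = 6.925 mg/L.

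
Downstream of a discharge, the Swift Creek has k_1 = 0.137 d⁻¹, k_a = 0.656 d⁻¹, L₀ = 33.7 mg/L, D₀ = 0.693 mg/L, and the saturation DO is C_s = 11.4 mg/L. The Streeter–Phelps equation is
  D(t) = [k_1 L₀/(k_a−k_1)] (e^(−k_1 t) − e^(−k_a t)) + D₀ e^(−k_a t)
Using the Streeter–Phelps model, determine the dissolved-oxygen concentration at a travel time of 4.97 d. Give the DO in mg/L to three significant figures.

DO ≈ 7.21 mg/L

k_1 L₀/(k_a−k_1) = 0.137×33.7/(0.656−0.137) = 4.617/0.5190 = 8.896 mg/L.
e^(−k_1 t) = e^(−0.137×4.970) = 0.5062; e^(−k_a t) = e^(−0.656×4.970) = 0.03838.
D = 8.896 × (0.5062 − 0.03838) + 0.693 × 0.03838 = 4.161 + 0.02659 = 4.188 mg/L.
DO = C_s − D = 11.4 − 4.188 = 7.212 mg/L.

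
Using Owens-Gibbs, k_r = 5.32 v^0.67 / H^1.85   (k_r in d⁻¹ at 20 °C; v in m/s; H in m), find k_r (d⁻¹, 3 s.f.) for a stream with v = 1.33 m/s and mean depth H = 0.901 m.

k_r = 5.32 × 1.33^0.67 / 0.901^1.85 = 5.32 × 1.211 / 0.8246 = 7.810 d⁻¹.

k_r ≈ 7.81 d⁻¹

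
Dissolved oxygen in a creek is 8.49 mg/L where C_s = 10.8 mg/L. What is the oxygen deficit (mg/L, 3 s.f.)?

D = C_s − C = 10.8 − 8.49 = 2.31 mg/L.

D ≈ 2.31 mg/L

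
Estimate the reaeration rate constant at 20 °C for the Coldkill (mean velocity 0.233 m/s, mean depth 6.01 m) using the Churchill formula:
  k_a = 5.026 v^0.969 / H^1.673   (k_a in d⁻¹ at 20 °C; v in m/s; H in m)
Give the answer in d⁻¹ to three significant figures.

k_a = 5.026 × 0.233^0.969 / 6.01^1.673 = 5.026 × 0.2438 / 20.09 = 0.06097 d⁻¹.

k_a ≈ 0.0610 d⁻¹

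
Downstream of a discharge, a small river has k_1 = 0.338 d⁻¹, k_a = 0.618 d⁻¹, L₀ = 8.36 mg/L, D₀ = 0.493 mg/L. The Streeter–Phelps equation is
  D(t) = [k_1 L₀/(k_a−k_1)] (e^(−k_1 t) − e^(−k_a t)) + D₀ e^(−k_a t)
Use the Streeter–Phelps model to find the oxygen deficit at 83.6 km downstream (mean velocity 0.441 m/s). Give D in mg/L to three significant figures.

Travel time t = x/v = 83.6 km / (0.441 m/s) = 83600 m / 0.441 m/s = 189600 s = 2.194 d.
k_1 L₀/(k_a−k_1) = 0.338×8.36/(0.618−0.338) = 2.826/0.2800 = 10.09 mg/L.
e^(−k_1 t) = e^(−0.338×2.194) = 0.4764; e^(−k_a t) = e^(−0.618×2.194) = 0.2577.
D = 10.09 × (0.4764 − 0.2577) + 0.493 × 0.2577 = 2.207 + 0.1270 = 2.334 mg/L.

D ≈ 2.33 mg/L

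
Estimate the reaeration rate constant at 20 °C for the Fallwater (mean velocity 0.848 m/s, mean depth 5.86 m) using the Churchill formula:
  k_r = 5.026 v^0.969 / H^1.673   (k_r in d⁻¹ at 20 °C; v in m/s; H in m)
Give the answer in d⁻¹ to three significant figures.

k_r = 5.026 × 0.848^0.969 / 5.86^1.673 = 5.026 × 0.8523 / 19.26 = 0.2224 d⁻¹.

k_r ≈ 0.222 d⁻¹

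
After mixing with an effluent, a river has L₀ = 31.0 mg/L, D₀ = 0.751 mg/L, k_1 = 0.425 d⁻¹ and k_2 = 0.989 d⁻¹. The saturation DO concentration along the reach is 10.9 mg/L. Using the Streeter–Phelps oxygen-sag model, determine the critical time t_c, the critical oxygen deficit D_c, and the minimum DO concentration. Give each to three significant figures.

With k_2/k_1 = 2.327 and 1 − D₀(k_2−k_1)/(k_1 L₀) = 0.9679,
t_c = ln(2.327 × 0.9679) / (0.989 − 0.425) = ln(2.252) / 0.5640 = 0.8119/0.5640 = 1.440 d.
D_c = (k_1/k_2) L₀ e^(−k_1 t_c) = (0.425/0.989) × 31.0 × e^(−0.425×1.440) = 0.4297 × 31.0 × 0.5424 = 7.225 mg/L.
Minimum DO = C_s − D_c = 10.9 − 7.225 = 3.675 mg/L.

t_c ≈ 1.44 d; D_c ≈ 7.23 mg/L; min DO ≈ 3.67 mg/L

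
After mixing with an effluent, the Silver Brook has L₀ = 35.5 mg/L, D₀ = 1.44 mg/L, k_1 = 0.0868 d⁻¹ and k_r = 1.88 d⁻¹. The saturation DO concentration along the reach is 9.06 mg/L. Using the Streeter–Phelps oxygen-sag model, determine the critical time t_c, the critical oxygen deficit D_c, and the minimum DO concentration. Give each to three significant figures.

With k_r/k_1 = 21.66 and 1 − D₀(k_r−k_1)/(k_1 L₀) = 0.1620,
t_c = ln(21.66 × 0.1620) / (1.88 − 0.0868) = ln(3.509) / 1.793 = 1.255/1.793 = 0.7000 d.
L(t_c) = L₀ e^(−k_1 t_c) = 35.5 × 0.9410 = 33.41 mg/L, and at the critical point k_r D_c = k_1 L, so D_c = (0.0868/1.88) × 33.41 = 1.542 mg/L.
Minimum DO = C_s − D_c = 9.06 − 1.542 = 7.518 mg/L.

t_c ≈ 0.700 d; D_c ≈ 1.54 mg/L; min DO ≈ 7.52 mg/L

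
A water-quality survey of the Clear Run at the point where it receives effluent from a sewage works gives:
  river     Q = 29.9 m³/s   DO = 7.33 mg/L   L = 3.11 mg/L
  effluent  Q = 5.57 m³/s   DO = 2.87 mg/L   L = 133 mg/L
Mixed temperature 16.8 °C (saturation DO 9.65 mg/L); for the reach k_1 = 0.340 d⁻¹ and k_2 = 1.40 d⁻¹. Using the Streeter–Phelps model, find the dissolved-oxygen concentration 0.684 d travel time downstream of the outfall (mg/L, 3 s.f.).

DO ≈ 5.41 mg/L

Mixed DO = (29.9×7.33 + 5.57×2.87)/(29.9+5.57) = 235.2/35.47 = 6.630 mg/L.
Mixed L₀ = (29.9×3.11 + 5.57×133)/(35.47) = 833.8/35.47 = 23.51 mg/L.
Initial deficit D₀ = C_s − DO₀ = 9.65 − 6.630 = 3.020 mg/L.
D(0.684) = [0.340×23.51/(1.40−0.340)](e^(−0.340×0.684) − e^(−1.40×0.684)) + 3.020 e^(−1.40×0.684)
= 7.540 × (0.7925 − 0.3838) + 3.020 × 0.3838 = 4.241 mg/L.
DO = 9.65 − 4.241 = 5.409 mg/L.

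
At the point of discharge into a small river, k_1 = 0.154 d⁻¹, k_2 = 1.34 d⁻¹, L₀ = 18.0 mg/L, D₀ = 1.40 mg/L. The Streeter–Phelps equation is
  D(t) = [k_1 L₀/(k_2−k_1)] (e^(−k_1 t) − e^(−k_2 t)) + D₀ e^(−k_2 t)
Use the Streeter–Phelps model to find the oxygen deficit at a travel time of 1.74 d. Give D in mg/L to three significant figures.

k_1 L₀/(k_2−k_1) = 0.154×18.0/(1.34−0.154) = 2.772/1.186 = 2.337 mg/L.
e^(−k_1 t) = e^(−0.154×1.740) = 0.7649; e^(−k_2 t) = e^(−1.34×1.740) = 0.09714.
D = 2.337 × (0.7649 − 0.09714) + 1.40 × 0.09714 = 1.561 + 0.1360 = 1.697 mg/L.

D ≈ 1.70 mg/L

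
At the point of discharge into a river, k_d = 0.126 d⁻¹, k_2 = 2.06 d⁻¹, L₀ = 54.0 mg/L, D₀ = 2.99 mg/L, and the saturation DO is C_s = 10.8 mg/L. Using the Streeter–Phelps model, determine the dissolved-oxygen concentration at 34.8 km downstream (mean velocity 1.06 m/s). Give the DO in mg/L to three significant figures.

DO ≈ 7.69 mg/L

Travel time t = x/v = 34.8 km / (1.06 m/s) = 34800 m / 1.06 m/s = 32830 s = 0.3800 d.
k_d L₀/(k_2−k_d) = 0.126×54.0/(2.06−0.126) = 6.804/1.934 = 3.518 mg/L.
e^(−k_d t) = e^(−0.126×0.3800) = 0.9533; e^(−k_2 t) = e^(−2.06×0.3800) = 0.4571.
D = 3.518 × (0.9533 − 0.4571) + 2.99 × 0.4571 = 1.745 + 1.367 = 3.112 mg/L.
DO = C_s − D = 10.8 − 3.112 = 7.688 mg/L.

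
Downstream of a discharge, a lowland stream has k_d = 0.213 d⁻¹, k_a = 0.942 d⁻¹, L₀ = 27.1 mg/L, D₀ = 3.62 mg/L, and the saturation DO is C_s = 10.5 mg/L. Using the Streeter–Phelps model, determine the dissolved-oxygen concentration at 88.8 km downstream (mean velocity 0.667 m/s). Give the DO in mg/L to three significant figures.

Travel time t = x/v = 88.8 km / (0.667 m/s) = 88800 m / 0.667 m/s = 133100 s = 1.541 d.
k_d L₀/(k_a−k_d) = 0.213×27.1/(0.942−0.213) = 5.772/0.7290 = 7.918 mg/L.
e^(−k_d t) = e^(−0.213×1.541) = 0.7202; e^(−k_a t) = e^(−0.942×1.541) = 0.2342.
D = 7.918 × (0.7202 − 0.2342) + 3.62 × 0.2342 = 3.848 + 0.8479 = 4.696 mg/L.
DO = C_s − D = 10.5 − 4.696 = 5.804 mg/L.

DO ≈ 5.80 mg/L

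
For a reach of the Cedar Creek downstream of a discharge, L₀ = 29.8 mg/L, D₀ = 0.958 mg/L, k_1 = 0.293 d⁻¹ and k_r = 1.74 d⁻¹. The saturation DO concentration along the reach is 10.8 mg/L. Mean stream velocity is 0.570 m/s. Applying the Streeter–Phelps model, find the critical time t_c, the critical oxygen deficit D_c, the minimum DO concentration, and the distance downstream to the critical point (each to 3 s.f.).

t_c ≈ 1.11 d; D_c ≈ 3.62 mg/L; min DO ≈ 7.18 mg/L; x_c ≈ 54.7 km

t_c = [1/(k_r−k_1)] ln[(k_r/k_1)(1 − D₀(k_r−k_1)/(k_1 L₀))]
= [1/(1.74−0.293)] ln[(1.74/0.293)(1 − 0.958×1.447/(0.293×29.8))]
= (1/1.447) ln[5.939 × 0.8412] = 0.6911 × ln(4.996) = 0.6911 × 1.609 = 1.112 d.
D_c = (k_1/k_r) L₀ e^(−k_1 t_c) = (0.293/1.74) × 29.8 × e^(−0.293×1.112) = 0.1684 × 29.8 × 0.7220 = 3.623 mg/L.
Minimum DO = C_s − D_c = 10.8 − 3.623 = 7.177 mg/L.
x_c = v t_c = 0.570 m/s × 1.112 d × 86400 s/d = 54750 m ≈ 54.7 km.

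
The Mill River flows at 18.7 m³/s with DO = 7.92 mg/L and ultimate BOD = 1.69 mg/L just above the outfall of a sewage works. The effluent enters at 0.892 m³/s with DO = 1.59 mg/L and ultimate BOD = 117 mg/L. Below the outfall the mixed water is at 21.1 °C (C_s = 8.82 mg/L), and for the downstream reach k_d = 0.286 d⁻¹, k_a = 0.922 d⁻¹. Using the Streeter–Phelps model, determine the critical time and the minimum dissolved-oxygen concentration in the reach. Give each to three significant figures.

t_c ≈ 1.09 d; minimum DO ≈ 7.24 mg/L

Mixed DO = (18.7×7.92 + 0.892×1.59)/(18.7+0.892) = 149.5/19.59 = 7.632 mg/L.
Mixed L₀ = (18.7×1.69 + 0.892×117)/(19.59) = 136.0/19.59 = 6.940 mg/L.
Initial deficit D₀ = C_s − DO₀ = 8.82 − 7.632 = 1.188 mg/L.
t_c = (1/0.6360) ln[(0.922/0.286)(1 − 1.188×0.6360/(0.286×6.940))] = 1.572 × ln(1.996) = 1.087 d.
D_c = (0.286/0.922) × 6.940 × e^(−0.286×1.087) = 0.3102 × 6.940 × 0.7328 = 1.578 mg/L.
Minimum DO = 8.82 − 1.578 = 7.242 mg/L.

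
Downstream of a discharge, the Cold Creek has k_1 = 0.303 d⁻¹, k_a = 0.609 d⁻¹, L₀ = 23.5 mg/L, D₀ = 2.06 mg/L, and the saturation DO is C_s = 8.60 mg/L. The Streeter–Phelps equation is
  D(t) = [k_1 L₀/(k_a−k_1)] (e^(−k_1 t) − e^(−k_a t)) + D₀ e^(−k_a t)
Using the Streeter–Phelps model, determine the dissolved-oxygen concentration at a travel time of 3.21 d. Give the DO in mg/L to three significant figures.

DO ≈ 2.80 mg/L

k_1 L₀/(k_a−k_1) = 0.303×23.5/(0.609−0.303) = 7.120/0.3060 = 23.27 mg/L.
e^(−k_1 t) = e^(−0.303×3.210) = 0.3781; e^(−k_a t) = e^(−0.609×3.210) = 0.1416.
D = 23.27 × (0.3781 − 0.1416) + 2.06 × 0.1416 = 5.503 + 0.2917 = 5.795 mg/L.
DO = C_s − D = 8.60 − 5.795 = 2.805 mg/L.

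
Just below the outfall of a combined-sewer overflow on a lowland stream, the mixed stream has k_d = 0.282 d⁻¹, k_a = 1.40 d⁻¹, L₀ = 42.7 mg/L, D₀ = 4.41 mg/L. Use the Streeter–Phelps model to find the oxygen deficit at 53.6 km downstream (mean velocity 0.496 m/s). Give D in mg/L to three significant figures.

D ≈ 6.47 mg/L

Travel time t = x/v = 53.6 km / (0.496 m/s) = 53600 m / 0.496 m/s = 108100 s = 1.251 d.
k_d L₀/(k_a−k_d) = 0.282×42.7/(1.40−0.282) = 12.04/1.118 = 10.77 mg/L.
e^(−k_d t) = e^(−0.282×1.251) = 0.7028; e^(−k_a t) = e^(−1.40×1.251) = 0.1736.
D = 10.77 × (0.7028 − 0.1736) + 4.41 × 0.1736 = 5.700 + 0.7655 = 6.465 mg/L.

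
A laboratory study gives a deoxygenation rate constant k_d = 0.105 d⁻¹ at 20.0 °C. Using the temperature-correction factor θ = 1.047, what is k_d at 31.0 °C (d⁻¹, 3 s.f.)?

k_d(T₂) = k_d(T₁) · θ^(T₂−T₁) = 0.105 × 1.047^(31.0−20.0)
= 0.105 × 1.047^11.0 = 0.105 × 1.657 = 0.1740 d⁻¹.

k_d ≈ 0.174 d⁻¹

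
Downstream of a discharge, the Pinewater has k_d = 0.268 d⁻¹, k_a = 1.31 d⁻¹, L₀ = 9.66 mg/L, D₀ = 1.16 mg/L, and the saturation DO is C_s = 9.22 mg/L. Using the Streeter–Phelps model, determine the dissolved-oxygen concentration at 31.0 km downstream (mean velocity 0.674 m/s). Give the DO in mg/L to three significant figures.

Travel time t = x/v = 31.0 km / (0.674 m/s) = 31000 m / 0.674 m/s = 45990 s = 0.5323 d.
k_d L₀/(k_a−k_d) = 0.268×9.66/(1.31−0.268) = 2.589/1.042 = 2.485 mg/L.
e^(−k_d t) = e^(−0.268×0.5323) = 0.8670; e^(−k_a t) = e^(−1.31×0.5323) = 0.4979.
D = 2.485 × (0.8670 − 0.4979) + 1.16 × 0.4979 = 0.9172 + 0.5776 = 1.495 mg/L.
DO = C_s − D = 9.22 − 1.495 = 7.725 mg/L.

DO ≈ 7.73 mg/L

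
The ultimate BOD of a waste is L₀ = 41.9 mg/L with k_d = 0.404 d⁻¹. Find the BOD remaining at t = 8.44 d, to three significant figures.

L ≈ 1.38 mg/L

L_t = L₀ e^(−k_d t) = 41.9 × e^(−0.404×8.44) = 41.9 × 0.03305 = 1.385 mg/L.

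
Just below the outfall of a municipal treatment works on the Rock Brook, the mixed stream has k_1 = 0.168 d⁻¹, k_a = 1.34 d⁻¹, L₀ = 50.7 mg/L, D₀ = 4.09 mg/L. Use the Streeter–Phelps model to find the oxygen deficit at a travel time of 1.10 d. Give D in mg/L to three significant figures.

k_1 L₀/(k_a−k_1) = 0.168×50.7/(1.34−0.168) = 8.518/1.172 = 7.268 mg/L.
e^(−k_1 t) = e^(−0.168×1.100) = 0.8313; e^(−k_a t) = e^(−1.34×1.100) = 0.2290.
D = 7.268 × (0.8313 − 0.2290) + 4.09 × 0.2290 = 4.377 + 0.9366 = 5.314 mg/L.

D ≈ 5.31 mg/L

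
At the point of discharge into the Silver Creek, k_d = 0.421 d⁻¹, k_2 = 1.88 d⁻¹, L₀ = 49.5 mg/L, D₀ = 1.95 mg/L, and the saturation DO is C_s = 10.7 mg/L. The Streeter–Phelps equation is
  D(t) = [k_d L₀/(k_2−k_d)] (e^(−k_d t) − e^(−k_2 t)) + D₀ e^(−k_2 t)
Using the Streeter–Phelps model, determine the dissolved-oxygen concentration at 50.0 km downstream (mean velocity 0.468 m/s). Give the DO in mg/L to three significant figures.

Travel time t = x/v = 50.0 km / (0.468 m/s) = 50000 m / 0.468 m/s = 106800 s = 1.237 d.
k_d L₀/(k_2−k_d) = 0.421×49.5/(1.88−0.421) = 20.84/1.459 = 14.28 mg/L.
e^(−k_d t) = e^(−0.421×1.237) = 0.5942; e^(−k_2 t) = e^(−1.88×1.237) = 0.09781.
D = 14.28 × (0.5942 − 0.09781) + 1.95 × 0.09781 = 7.090 + 0.1907 = 7.280 mg/L.
DO = C_s − D = 10.7 − 7.280 = 3.420 mg/L.

DO ≈ 3.42 mg/L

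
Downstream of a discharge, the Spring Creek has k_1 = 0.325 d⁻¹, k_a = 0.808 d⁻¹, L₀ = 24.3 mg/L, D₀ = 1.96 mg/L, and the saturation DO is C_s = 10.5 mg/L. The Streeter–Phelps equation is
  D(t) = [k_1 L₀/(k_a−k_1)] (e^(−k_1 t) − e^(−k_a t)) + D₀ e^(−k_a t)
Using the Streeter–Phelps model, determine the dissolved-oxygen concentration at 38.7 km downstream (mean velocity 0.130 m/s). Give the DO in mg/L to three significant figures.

DO ≈ 6.05 mg/L

Travel time t = x/v = 38.7 km / (0.130 m/s) = 38700 m / 0.130 m/s = 297700 s = 3.446 d.
k_1 L₀/(k_a−k_1) = 0.325×24.3/(0.808−0.325) = 7.898/0.4830 = 16.35 mg/L.
e^(−k_1 t) = e^(−0.325×3.446) = 0.3263; e^(−k_a t) = e^(−0.808×3.446) = 0.06179.
D = 16.35 × (0.3263 − 0.06179) + 1.96 × 0.06179 = 4.326 + 0.1211 = 4.447 mg/L.
DO = C_s − D = 10.5 − 4.447 = 6.053 mg/L.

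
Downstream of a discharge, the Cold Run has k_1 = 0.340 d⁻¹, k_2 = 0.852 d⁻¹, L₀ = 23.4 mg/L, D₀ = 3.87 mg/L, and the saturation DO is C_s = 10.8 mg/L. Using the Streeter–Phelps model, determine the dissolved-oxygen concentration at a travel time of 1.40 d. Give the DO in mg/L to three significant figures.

k_1 L₀/(k_2−k_1) = 0.340×23.4/(0.852−0.340) = 7.956/0.5120 = 15.54 mg/L.
e^(−k_1 t) = e^(−0.340×1.400) = 0.6213; e^(−k_2 t) = e^(−0.852×1.400) = 0.3034.
D = 15.54 × (0.6213 − 0.3034) + 3.87 × 0.3034 = 4.940 + 1.174 = 6.114 mg/L.
DO = C_s − D = 10.8 − 6.114 = 4.686 mg/L.

DO ≈ 4.69 mg/L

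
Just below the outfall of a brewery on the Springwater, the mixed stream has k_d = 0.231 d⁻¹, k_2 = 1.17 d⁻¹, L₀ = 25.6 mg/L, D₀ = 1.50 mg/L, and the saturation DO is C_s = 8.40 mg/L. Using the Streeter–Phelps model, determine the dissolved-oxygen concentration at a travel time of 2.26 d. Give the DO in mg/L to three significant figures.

DO ≈ 5.00 mg/L

k_d L₀/(k_2−k_d) = 0.231×25.6/(1.17−0.231) = 5.914/0.9390 = 6.298 mg/L.
e^(−k_d t) = e^(−0.231×2.260) = 0.5933; e^(−k_2 t) = e^(−1.17×2.260) = 0.07106.
D = 6.298 × (0.5933 − 0.07106) + 1.50 × 0.07106 = 3.289 + 0.1066 = 3.396 mg/L.
DO = C_s − D = 8.40 − 3.396 = 5.004 mg/L.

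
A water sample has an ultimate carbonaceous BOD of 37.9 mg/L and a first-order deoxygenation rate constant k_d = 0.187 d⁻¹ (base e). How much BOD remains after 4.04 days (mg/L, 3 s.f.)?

L ≈ 17.8 mg/L

L_t = L₀ e^(−k_d t) = 37.9 × e^(−0.187×4.04) = 37.9 × 0.4698 = 17.80 mg/L.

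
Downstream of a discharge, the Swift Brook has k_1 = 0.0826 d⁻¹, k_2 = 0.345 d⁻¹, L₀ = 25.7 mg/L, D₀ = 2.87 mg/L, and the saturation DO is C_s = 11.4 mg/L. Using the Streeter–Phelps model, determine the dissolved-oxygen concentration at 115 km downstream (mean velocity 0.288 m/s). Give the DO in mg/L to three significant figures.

DO ≈ 6.94 mg/L

Travel time t = x/v = 115 km / (0.288 m/s) = 115000 m / 0.288 m/s = 399300 s = 4.622 d.
k_1 L₀/(k_2−k_1) = 0.0826×25.7/(0.345−0.0826) = 2.123/0.2624 = 8.090 mg/L.
e^(−k_1 t) = e^(−0.0826×4.622) = 0.6827; e^(−k_2 t) = e^(−0.345×4.622) = 0.2030.
D = 8.090 × (0.6827 − 0.2030) + 2.87 × 0.2030 = 3.880 + 0.5827 = 4.463 mg/L.
DO = C_s − D = 11.4 − 4.463 = 6.937 mg/L.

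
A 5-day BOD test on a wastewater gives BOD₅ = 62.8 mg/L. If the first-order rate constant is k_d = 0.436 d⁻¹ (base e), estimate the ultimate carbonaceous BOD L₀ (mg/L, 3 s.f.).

L₀ ≈ 70.8 mg/L

BOD₅ = L₀(1 − e^(−5k_d)) ⇒ L₀ = BOD₅ / (1 − e^(−5×0.436))
= 62.8 / (1 − 0.1130) = 62.8 / 0.8870 = 70.80 mg/L.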